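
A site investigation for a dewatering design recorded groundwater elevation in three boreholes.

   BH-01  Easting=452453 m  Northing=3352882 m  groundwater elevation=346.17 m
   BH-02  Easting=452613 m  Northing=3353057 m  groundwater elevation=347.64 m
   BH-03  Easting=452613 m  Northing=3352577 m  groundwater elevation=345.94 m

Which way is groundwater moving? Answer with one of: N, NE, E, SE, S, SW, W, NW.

SW

With h = a·x + b·y + c and BH-01 as origin, the differences give:
  160·a + 175·b = +1.47
  160·a + (-305)·b = -0.23
Eliminate b (×(-305) and ×175, subtract): -76800·a = -408.100 → a = ∂h/∂x = +0.005314
Back-substitute: b = ∂h/∂y = +0.003542.
Flow = −∇h = (-0.005314 east, -0.003542 north), which points southwest.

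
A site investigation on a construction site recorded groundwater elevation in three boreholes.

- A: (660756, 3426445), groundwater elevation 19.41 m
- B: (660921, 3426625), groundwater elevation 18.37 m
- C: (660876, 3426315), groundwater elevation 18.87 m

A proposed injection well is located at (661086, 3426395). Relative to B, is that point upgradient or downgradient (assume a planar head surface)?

downgradient

With h = a·x + b·y + c and A as origin, the differences give:
  165·a + 180·b = -1.04
  120·a + (-130)·b = -0.54
Eliminate b (×(-130) and ×180, subtract): -43050·a = 232.400 → a = ∂h/∂x = -0.005398
Back-substitute: b = ∂h/∂y = -0.0008293.
Head at (661086, 3426395) = 19.41 + (-0.005398)·(330) + (-0.0008293)·(-50) = 17.67 m.
That is lower than the 18.37 m at B, so the point is downgradient.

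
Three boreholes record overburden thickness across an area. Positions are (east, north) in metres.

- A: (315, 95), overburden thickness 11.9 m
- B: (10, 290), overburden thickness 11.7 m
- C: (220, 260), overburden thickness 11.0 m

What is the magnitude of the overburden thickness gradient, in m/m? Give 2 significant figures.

0.0092 m/m

Differences from A: to B (Δx, Δy, Δh) = (-305, 195, -0.2); to C = (-95, 165, -0.9).
Determinant of the coordinate differences = (-305)·165 − (-95)·195 = -31800.
∂d/∂x = [(-0.2)·165 − (-0.9)·195] / -31800 = -0.004481
∂d/∂y = [(-305)·(-0.9) − (-95)·(-0.2)] / -31800 = -0.008035
|∇f| = √(-0.004481² + -0.008035²) = 0.0092 m/m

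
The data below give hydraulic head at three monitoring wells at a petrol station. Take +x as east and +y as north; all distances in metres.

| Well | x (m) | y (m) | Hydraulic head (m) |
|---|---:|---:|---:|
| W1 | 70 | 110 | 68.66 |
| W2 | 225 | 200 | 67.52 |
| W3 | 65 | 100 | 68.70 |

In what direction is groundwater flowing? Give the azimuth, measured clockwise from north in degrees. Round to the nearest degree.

086°

With h = a·x + b·y + c and W1 as origin, the differences give:
  155·a + 90·b = -1.14
  (-5)·a + (-10)·b = +0.04
Eliminate b (×(-10) and ×90, subtract): -1100·a = 7.800 → a = ∂h/∂x = -0.007091
Back-substitute: b = ∂h/∂y = -0.0004545.
Flow direction (−∇h) has components (+0.007091 E, +0.0004545 N).
Azimuth = atan2(E, N) = atan2(+0.007091, +0.0004545) = 86.3° ≈ 086°.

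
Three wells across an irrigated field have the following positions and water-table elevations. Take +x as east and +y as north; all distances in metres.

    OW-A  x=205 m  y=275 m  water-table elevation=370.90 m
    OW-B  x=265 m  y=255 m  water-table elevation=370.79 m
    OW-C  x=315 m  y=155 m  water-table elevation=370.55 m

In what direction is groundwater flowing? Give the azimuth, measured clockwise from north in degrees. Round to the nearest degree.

Differences from OW-A: to OW-B (Δx, Δy, Δh) = (60, -20, -0.11); to OW-C = (110, -120, -0.35).
Determinant of the coordinate differences = 60·(-120) − 110·(-20) = -5000.
∂h/∂x = [(-0.11)·(-120) − (-0.35)·(-20)] / -5000 = -0.001240
∂h/∂y = [60·(-0.35) − 110·(-0.11)] / -5000 = +0.001780
Flow direction (−∇h) has components (+0.001240 E, -0.001780 N).
Azimuth = atan2(E, N) = atan2(+0.001240, -0.001780) = 145.1° ≈ 145°.

145°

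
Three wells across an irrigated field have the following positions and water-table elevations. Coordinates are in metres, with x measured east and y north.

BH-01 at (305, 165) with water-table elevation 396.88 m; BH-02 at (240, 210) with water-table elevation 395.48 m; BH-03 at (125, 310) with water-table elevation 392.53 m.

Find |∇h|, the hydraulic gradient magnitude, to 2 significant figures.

0.024

Differences from BH-01: to BH-02 (Δx, Δy, Δh) = (-65, 45, -1.40); to BH-03 = (-180, 145, -4.35).
Solve a·Δx + b·Δy = Δh: det = (-65)·145 − (-180)·45 = -1325.
∂h/∂x = [(-1.40)·145 − (-4.35)·45] / -1325 = +0.005472
∂h/∂y = [(-65)·(-4.35) − (-180)·(-1.40)] / -1325 = -0.02321
|∇h| = √(0.005472² + -0.02321²) = 0.02385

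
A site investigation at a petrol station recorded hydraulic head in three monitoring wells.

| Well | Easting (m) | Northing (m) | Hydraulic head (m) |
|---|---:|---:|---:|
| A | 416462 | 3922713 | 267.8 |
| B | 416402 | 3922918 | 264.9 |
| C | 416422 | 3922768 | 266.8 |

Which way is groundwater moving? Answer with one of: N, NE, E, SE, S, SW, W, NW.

NW

With h = a·x + b·y + c and A as origin, the differences give:
  (-60)·a + 205·b = -2.9
  (-40)·a + 55·b = -1.0
Eliminate b (×55 and ×205, subtract): 4900·a = 45.50 → a = ∂h/∂x = +0.009286
Back-substitute: b = ∂h/∂y = -0.01143.
Flow = −∇h = (-0.009286 east, +0.01143 north), which points northwest.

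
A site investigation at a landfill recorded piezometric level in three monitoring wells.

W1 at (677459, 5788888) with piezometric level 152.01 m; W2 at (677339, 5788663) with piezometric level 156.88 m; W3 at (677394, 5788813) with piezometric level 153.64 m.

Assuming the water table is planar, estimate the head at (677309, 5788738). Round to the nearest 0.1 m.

Taking W1 as reference: W2−W1 = (-120, -225, +4.87); W3−W1 = (-65, -75, +1.63).
Determinant of the coordinate differences = (-120)·(-75) − (-65)·(-225) = -5625.
∂h/∂x = [(+4.87)·(-75) − (+1.63)·(-225)] / -5625 = -0.0002667
∂h/∂y = [(-120)·(+1.63) − (-65)·(+4.87)] / -5625 = -0.02150
h(677309, 5788738) = 152.01 + (-0.0002667)·(-150) + (-0.02150)·(-150) = 152.01 +0.040 +3.225 = 155.275 m.

155.3 m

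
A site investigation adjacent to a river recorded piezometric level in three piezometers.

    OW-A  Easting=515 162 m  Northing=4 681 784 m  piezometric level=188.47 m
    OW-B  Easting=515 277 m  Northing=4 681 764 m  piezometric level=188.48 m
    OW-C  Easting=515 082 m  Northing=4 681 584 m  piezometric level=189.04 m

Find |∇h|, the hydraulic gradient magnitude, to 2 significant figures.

Three-point gradient (reference OW-A): Δ to OW-B = (115, -20, +0.01), Δ to OW-C = (-80, -200, +0.57).
∂h/∂x = -0.0003821, ∂h/∂y = -0.002697 (det = -24600).
|∇h| = √(-0.0003821² + -0.002697²) = 0.002724

0.0027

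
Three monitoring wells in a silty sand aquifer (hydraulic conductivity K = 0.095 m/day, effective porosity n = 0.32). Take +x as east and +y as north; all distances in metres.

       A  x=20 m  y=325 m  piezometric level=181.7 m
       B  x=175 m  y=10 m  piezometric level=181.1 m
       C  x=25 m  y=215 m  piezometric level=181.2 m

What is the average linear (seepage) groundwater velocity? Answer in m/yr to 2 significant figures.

0.83 m/yr

Differences from A: to B (Δx, Δy, Δh) = (155, -315, -0.6); to C = (5, -110, -0.5).
Solve a·Δx + b·Δy = Δh: det = 155·(-110) − 5·(-315) = -15475.
∂h/∂x = [(-0.6)·(-110) − (-0.5)·(-315)] / -15475 = +0.005913
∂h/∂y = [155·(-0.5) − 5·(-0.6)] / -15475 = +0.004814
|∇h| = √(0.005913² + 0.004814²) = 0.007625
Seepage velocity v = K·i/n = 0.095 × 0.007625 / 0.32 = 0.002264 m/day = 0.8269 m/yr.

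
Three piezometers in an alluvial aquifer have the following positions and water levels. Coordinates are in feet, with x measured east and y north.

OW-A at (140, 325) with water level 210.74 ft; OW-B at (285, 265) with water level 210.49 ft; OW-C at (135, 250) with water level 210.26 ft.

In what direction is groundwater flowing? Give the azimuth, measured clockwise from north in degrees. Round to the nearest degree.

188°

Differences from OW-A: to OW-B (Δx, Δy, Δh) = (145, -60, -0.25); to OW-C = (-5, -75, -0.48).
Solve a·Δx + b·Δy = Δh: det = 145·(-75) − (-5)·(-60) = -11175.
∂h/∂x = [(-0.25)·(-75) − (-0.48)·(-60)] / -11175 = +0.0008993
∂h/∂y = [145·(-0.48) − (-5)·(-0.25)] / -11175 = +0.006340
Flow direction (−∇h) has components (-0.0008993 E, -0.006340 N).
Azimuth = atan2(E, N) = atan2(-0.0008993, -0.006340) = 188.1° ≈ 188°.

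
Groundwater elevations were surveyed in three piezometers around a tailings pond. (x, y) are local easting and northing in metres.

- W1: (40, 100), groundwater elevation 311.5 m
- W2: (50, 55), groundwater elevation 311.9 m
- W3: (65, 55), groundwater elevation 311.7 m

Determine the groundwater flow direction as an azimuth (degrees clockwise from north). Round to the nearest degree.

048°

With h = a·x + b·y + c and W1 as origin, the differences give:
  10·a + (-45)·b = +0.4
  25·a + (-45)·b = +0.2
Eliminate b (×(-45) and ×(-45), subtract): 675·a = -9.00 → a = ∂h/∂x = -0.01333
Back-substitute: b = ∂h/∂y = -0.01185.
Flow direction (−∇h) has components (+0.01333 E, +0.01185 N).
Azimuth = atan2(E, N) = atan2(+0.01333, +0.01185) = 48.4° ≈ 048°.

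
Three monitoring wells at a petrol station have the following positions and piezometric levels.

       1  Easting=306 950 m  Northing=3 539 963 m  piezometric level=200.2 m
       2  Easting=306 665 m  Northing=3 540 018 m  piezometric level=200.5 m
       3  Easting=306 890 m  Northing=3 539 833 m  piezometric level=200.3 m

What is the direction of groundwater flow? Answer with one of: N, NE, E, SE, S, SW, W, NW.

E

With h = a·x + b·y + c and 1 as origin, the differences give:
  (-285)·a + 55·b = +0.3
  (-60)·a + (-130)·b = +0.1
Eliminate b (×(-130) and ×55, subtract): 40350·a = -44.50 → a = ∂h/∂x = -0.001103
Back-substitute: b = ∂h/∂y = -0.0002602.
Flow = −∇h = (+0.001103 east, +0.0002602 north), which points east.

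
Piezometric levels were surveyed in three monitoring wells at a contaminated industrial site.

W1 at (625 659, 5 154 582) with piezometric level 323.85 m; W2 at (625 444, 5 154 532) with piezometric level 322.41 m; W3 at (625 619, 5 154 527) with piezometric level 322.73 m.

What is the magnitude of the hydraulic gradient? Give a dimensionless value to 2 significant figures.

Differences from W1: to W2 (Δx, Δy, Δh) = (-215, -50, -1.44); to W3 = (-40, -55, -1.12).
Solve a·Δx + b·Δy = Δh: det = (-215)·(-55) − (-40)·(-50) = 9825.
∂h/∂x = [(-1.44)·(-55) − (-1.12)·(-50)] / 9825 = +0.002361
∂h/∂y = [(-215)·(-1.12) − (-40)·(-1.44)] / 9825 = +0.01865
|∇h| = √(0.002361² + 0.01865²) = 0.0188

0.019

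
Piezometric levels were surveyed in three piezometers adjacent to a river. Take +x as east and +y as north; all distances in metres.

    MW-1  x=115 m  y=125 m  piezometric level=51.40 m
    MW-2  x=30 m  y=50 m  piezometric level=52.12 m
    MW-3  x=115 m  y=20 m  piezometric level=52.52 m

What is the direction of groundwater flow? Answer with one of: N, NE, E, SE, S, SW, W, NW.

Differences from MW-1: to MW-2 (Δx, Δy, Δh) = (-85, -75, +0.72); to MW-3 = (0, -105, +1.12).
Determinant of the coordinate differences = (-85)·(-105) − 0·(-75) = 8925.
∂h/∂x = [(+0.72)·(-105) − (+1.12)·(-75)] / 8925 = +0.0009412
∂h/∂y = [(-85)·(+1.12) − 0·(+0.72)] / 8925 = -0.01067
Flow = −∇h = (-0.0009412 east, +0.01067 north), which points north.

N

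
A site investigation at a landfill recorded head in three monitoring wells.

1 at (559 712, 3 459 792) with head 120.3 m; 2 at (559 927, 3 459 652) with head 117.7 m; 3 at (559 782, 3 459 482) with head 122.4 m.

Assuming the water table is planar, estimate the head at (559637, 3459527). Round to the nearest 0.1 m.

124.7 m

Differences from 1: to 2 (Δx, Δy, Δh) = (215, -140, -2.6); to 3 = (70, -310, +2.1).
Solve a·Δx + b·Δy = Δh: det = 215·(-310) − 70·(-140) = -56850.
∂h/∂x = [(-2.6)·(-310) − (+2.1)·(-140)] / -56850 = -0.01935
∂h/∂y = [215·(+2.1) − 70·(-2.6)] / -56850 = -0.01114
h(559637, 3459527) = 120.3 + (-0.01935)·(-75) + (-0.01114)·(-265) = 120.3 +1.451 +2.953 = 124.704 m.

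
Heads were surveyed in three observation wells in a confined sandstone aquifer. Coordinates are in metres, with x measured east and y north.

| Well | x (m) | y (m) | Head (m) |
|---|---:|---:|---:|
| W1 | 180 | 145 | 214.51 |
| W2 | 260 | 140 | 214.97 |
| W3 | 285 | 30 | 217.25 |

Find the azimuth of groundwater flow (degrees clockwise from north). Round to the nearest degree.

With h = a·x + b·y + c and W1 as origin, the differences give:
  80·a + (-5)·b = +0.46
  105·a + (-115)·b = +2.74
Eliminate b (×(-115) and ×(-5), subtract): -8675·a = -39.200 → a = ∂h/∂x = +0.004519
Back-substitute: b = ∂h/∂y = -0.01970.
Flow direction (−∇h) has components (-0.004519 E, +0.01970 N).
Azimuth = atan2(E, N) = atan2(-0.004519, +0.01970) = 347.1° ≈ 347°.

347°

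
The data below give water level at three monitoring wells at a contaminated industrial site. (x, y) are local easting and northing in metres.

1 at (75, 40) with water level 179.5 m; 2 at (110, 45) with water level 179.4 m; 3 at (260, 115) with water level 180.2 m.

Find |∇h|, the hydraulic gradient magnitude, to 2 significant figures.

0.026

With h = a·x + b·y + c and 1 as origin, the differences give:
  35·a + 5·b = -0.1
  185·a + 75·b = +0.7
Eliminate b (×75 and ×5, subtract): 1700·a = -11.00 → a = ∂h/∂x = -0.006471
Back-substitute: b = ∂h/∂y = +0.02529.
|∇h| = √(-0.006471² + 0.02529²) = 0.0261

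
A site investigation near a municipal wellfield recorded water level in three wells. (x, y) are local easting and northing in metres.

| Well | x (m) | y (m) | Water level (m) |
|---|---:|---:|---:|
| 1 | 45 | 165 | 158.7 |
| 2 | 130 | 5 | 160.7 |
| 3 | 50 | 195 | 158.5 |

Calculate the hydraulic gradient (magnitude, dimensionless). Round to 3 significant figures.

0.0116

With h = a·x + b·y + c and 1 as origin, the differences give:
  85·a + (-160)·b = +2.0
  5·a + 30·b = -0.2
Eliminate b (×30 and ×(-160), subtract): 3350·a = 28.00 → a = ∂h/∂x = +0.008358
Back-substitute: b = ∂h/∂y = -0.008060.
|∇h| = √(0.008358² + -0.008060²) = 0.01161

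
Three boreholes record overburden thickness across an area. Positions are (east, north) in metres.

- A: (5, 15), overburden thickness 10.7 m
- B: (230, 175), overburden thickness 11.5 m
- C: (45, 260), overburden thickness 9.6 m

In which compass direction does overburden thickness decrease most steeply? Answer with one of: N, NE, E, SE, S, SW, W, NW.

Taking A as reference: B−A = (225, 160, +0.8); C−A = (40, 245, -1.1).
Determinant of the coordinate differences = 225·245 − 40·160 = 48725.
∂d/∂x = [(+0.8)·245 − (-1.1)·160] / 48725 = +0.007635
∂d/∂y = [225·(-1.1) − 40·(+0.8)] / 48725 = -0.005736
Steepest decrease is along −∇f = (-0.007635 E, +0.005736 N) → northwest.

NW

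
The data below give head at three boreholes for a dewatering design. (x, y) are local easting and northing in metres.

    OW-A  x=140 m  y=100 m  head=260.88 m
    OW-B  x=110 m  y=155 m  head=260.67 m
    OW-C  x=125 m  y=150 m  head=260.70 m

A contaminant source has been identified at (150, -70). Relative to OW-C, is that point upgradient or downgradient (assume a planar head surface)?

upgradient

Differences from OW-A: to OW-B (Δx, Δy, Δh) = (-30, 55, -0.21); to OW-C = (-15, 50, -0.18).
Solve a·Δx + b·Δy = Δh: det = (-30)·50 − (-15)·55 = -675.
∂h/∂x = [(-0.21)·50 − (-0.18)·55] / -675 = +0.0008889
∂h/∂y = [(-30)·(-0.18) − (-15)·(-0.21)] / -675 = -0.003333
Head at (150, -70) = 260.88 + (+0.0008889)·(10) + (-0.003333)·(-170) = 261.46 m.
That is higher than the 260.70 m at OW-C, so the point is upgradient.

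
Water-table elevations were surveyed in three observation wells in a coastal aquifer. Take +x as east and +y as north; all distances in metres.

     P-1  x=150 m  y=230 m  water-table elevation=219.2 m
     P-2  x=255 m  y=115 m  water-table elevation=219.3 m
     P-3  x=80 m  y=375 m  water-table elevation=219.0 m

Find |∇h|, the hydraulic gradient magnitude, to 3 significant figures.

With h = a·x + b·y + c and P-1 as origin, the differences give:
  105·a + (-115)·b = +0.1
  (-70)·a + 145·b = -0.2
Eliminate b (×145 and ×(-115), subtract): 7175·a = -8.50 → a = ∂h/∂x = -0.001185
Back-substitute: b = ∂h/∂y = -0.001951.
|∇h| = √(-0.001185² + -0.001951²) = 0.002283

0.00228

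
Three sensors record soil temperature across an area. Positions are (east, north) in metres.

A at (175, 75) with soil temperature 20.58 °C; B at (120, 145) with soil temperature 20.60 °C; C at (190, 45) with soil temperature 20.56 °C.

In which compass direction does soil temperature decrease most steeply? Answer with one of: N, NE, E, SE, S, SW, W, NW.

SW

With T = a·x + b·y + c and A as origin, the differences give:
  (-55)·a + 70·b = +0.02
  15·a + (-30)·b = -0.02
Eliminate b (×(-30) and ×70, subtract): 600·a = 0.800 → a = ∂T/∂x = +0.001333
Back-substitute: b = ∂T/∂y = +0.001333.
Steepest decrease is along −∇f = (-0.001333 E, -0.001333 N) → southwest.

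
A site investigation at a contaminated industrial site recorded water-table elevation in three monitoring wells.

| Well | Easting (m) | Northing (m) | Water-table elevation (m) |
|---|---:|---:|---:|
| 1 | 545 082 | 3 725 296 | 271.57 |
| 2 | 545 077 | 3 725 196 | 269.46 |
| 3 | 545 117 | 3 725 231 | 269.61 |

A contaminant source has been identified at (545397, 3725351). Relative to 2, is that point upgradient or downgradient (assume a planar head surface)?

With h = a·x + b·y + c and 1 as origin, the differences give:
  (-5)·a + (-100)·b = -2.11
  35·a + (-65)·b = -1.96
Eliminate b (×(-65) and ×(-100), subtract): 3825·a = -58.850 → a = ∂h/∂x = -0.01539
Back-substitute: b = ∂h/∂y = +0.02187.
Head at (545397, 3725351) = 271.57 + (-0.01539)·(315) + (+0.02187)·(55) = 267.93 m.
That is lower than the 269.46 m at 2, so the point is downgradient.

downgradient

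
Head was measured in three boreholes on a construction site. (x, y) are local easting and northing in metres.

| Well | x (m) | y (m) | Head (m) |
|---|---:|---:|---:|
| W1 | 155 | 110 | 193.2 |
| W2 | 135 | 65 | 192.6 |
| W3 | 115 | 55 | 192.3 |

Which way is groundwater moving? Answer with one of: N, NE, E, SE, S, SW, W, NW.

SW

With h = a·x + b·y + c and W1 as origin, the differences give:
  (-20)·a + (-45)·b = -0.6
  (-40)·a + (-55)·b = -0.9
Eliminate b (×(-55) and ×(-45), subtract): -700·a = -7.50 → a = ∂h/∂x = +0.01071
Back-substitute: b = ∂h/∂y = +0.008571.
Flow = −∇h = (-0.01071 east, -0.008571 north), which points southwest.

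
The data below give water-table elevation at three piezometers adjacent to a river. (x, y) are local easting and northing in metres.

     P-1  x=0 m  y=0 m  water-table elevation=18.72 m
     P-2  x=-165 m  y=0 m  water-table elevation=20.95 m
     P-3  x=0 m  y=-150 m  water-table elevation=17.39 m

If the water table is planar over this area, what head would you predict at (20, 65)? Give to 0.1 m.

19.0 m

∂h/∂x = (20.95 − 18.72) / (-165 − 0) = -0.01352
∂h/∂y = (17.39 − 18.72) / (-150 − 0) = +0.008867
h(20, 65) = 18.72 + (-0.01352)·(20) + (+0.008867)·(65) = 18.72 -0.270 +0.576 = 19.026 m.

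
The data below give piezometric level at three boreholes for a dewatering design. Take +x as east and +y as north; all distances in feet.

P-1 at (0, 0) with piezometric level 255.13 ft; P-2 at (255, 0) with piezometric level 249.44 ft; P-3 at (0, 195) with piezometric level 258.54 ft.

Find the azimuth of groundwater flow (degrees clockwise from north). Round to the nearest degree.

128°

∂h/∂x = (249.44 − 255.13) / (255 − 0) = -0.02231
∂h/∂y = (258.54 − 255.13) / (195 − 0) = +0.01749
Flow direction (−∇h) has components (+0.02231 E, -0.01749 N).
Azimuth = atan2(E, N) = atan2(+0.02231, -0.01749) = 128.1° ≈ 128°.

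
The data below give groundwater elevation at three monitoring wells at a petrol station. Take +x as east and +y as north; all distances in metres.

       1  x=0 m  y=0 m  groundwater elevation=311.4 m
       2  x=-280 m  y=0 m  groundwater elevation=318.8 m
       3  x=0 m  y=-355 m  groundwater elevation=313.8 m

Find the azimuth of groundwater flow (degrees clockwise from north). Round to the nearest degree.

∂h/∂x = (318.8 − 311.4) / (-280 − 0) = -0.02643
∂h/∂y = (313.8 − 311.4) / (-355 − 0) = -0.006761
Flow direction (−∇h) has components (+0.02643 E, +0.006761 N).
Azimuth = atan2(E, N) = atan2(+0.02643, +0.006761) = 75.7° ≈ 076°.

076°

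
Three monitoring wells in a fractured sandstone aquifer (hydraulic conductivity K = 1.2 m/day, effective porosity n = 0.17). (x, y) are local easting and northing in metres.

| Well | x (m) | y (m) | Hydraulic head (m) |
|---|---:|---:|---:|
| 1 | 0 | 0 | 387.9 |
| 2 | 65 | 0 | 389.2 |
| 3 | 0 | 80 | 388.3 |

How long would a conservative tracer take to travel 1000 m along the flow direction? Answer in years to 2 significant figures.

19 years

∂h/∂x = (389.2 − 387.9) / (65 − 0) = +0.02000
∂h/∂y = (388.3 − 387.9) / (80 − 0) = +0.005000
|∇h| = √(0.02000² + 0.005000²) = 0.02062
Seepage velocity v = K·i/n = 1.2 × 0.02062 / 0.17 = 0.1456 m/day.
t = 1000 / 0.1456 = 6868 days = 18.8 years.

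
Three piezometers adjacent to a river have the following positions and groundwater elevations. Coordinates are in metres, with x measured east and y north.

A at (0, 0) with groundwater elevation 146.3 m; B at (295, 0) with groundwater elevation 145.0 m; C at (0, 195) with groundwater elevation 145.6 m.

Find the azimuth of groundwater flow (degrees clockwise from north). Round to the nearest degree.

∂h/∂x = (145.0 − 146.3) / (295 − 0) = -0.004407
∂h/∂y = (145.6 − 146.3) / (195 − 0) = -0.003590
Flow direction (−∇h) has components (+0.004407 E, +0.003590 N).
Azimuth = atan2(E, N) = atan2(+0.004407, +0.003590) = 50.8° ≈ 051°.

051°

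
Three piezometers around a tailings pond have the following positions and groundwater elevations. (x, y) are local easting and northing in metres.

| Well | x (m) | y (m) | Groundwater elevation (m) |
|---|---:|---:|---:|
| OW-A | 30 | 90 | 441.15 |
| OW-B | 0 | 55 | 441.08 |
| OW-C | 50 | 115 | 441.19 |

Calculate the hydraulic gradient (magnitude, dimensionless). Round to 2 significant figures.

0.0081

Three-point gradient (reference OW-A): Δ to OW-B = (-30, -35, -0.07), Δ to OW-C = (20, 25, +0.04).
∂h/∂x = +0.007000, ∂h/∂y = -0.004000 (det = -50).
|∇h| = √(0.007000² + -0.004000²) = 0.008062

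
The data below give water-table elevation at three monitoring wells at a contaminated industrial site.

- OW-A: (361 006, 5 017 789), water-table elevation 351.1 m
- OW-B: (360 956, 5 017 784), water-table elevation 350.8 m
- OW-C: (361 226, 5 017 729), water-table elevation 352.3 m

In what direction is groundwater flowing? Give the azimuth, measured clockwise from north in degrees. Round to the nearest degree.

With h = a·x + b·y + c and OW-A as origin, the differences give:
  (-50)·a + (-5)·b = -0.3
  220·a + (-60)·b = +1.2
Eliminate b (×(-60) and ×(-5), subtract): 4100·a = 24.00 → a = ∂h/∂x = +0.005854
Back-substitute: b = ∂h/∂y = +0.001463.
Flow direction (−∇h) has components (-0.005854 E, -0.001463 N).
Azimuth = atan2(E, N) = atan2(-0.005854, -0.001463) = 256.0° ≈ 256°.

256°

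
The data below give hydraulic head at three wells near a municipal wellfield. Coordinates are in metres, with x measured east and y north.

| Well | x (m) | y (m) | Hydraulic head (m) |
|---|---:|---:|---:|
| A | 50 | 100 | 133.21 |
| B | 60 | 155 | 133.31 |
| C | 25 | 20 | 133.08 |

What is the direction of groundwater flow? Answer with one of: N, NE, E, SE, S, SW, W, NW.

With h = a·x + b·y + c and A as origin, the differences give:
  10·a + 55·b = +0.10
  (-25)·a + (-80)·b = -0.13
Eliminate b (×(-80) and ×55, subtract): 575·a = -0.850 → a = ∂h/∂x = -0.001478
Back-substitute: b = ∂h/∂y = +0.002087.
Flow = −∇h = (+0.001478 east, -0.002087 north), which points southeast.

SE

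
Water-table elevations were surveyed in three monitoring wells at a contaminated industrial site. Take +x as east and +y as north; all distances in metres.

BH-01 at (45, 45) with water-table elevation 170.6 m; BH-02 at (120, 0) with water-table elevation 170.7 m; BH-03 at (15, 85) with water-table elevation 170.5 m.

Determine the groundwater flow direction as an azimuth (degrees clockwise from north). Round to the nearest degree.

Taking BH-01 as reference: BH-02−BH-01 = (75, -45, +0.1); BH-03−BH-01 = (-30, 40, -0.1).
Solve a·Δx + b·Δy = Δh: det = 75·40 − (-30)·(-45) = 1650.
∂h/∂x = [(+0.1)·40 − (-0.1)·(-45)] / 1650 = -0.0003030
∂h/∂y = [75·(-0.1) − (-30)·(+0.1)] / 1650 = -0.002727
Flow direction (−∇h) has components (+0.0003030 E, +0.002727 N).
Azimuth = atan2(E, N) = atan2(+0.0003030, +0.002727) = 6.3° ≈ 006°.

006°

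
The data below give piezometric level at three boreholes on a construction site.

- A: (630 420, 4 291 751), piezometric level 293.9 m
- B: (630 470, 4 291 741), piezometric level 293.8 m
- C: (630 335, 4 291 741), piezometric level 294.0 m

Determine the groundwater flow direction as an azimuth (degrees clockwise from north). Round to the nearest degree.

150°

Differences from A: to B (Δx, Δy, Δh) = (50, -10, -0.1); to C = (-85, -10, +0.1).
Solve a·Δx + b·Δy = Δh: det = 50·(-10) − (-85)·(-10) = -1350.
∂h/∂x = [(-0.1)·(-10) − (+0.1)·(-10)] / -1350 = -0.001481
∂h/∂y = [50·(+0.1) − (-85)·(-0.1)] / -1350 = +0.002593
Flow direction (−∇h) has components (+0.001481 E, -0.002593 N).
Azimuth = atan2(E, N) = atan2(+0.001481, -0.002593) = 150.3° ≈ 150°.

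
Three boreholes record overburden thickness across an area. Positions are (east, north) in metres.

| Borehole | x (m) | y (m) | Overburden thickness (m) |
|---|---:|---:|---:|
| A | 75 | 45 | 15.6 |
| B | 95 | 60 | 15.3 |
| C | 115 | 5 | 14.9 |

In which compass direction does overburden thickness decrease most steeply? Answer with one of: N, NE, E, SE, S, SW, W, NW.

Three-point gradient (reference A): Δ to B = (20, 15, -0.3), Δ to C = (40, -40, -0.7).
∂d/∂x = -0.01607, ∂d/∂y = +0.001429 (det = -1400).
Steepest decrease is along −∇f = (+0.01607 E, -0.001429 N) → east.

E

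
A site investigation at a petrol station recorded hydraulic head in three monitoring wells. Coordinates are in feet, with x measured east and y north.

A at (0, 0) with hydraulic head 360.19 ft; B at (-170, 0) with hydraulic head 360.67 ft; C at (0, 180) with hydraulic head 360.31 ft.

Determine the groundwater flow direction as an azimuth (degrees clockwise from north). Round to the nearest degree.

∂h/∂x = (360.67 − 360.19) / (-170 − 0) = -0.002824
∂h/∂y = (360.31 − 360.19) / (180 − 0) = +0.0006667
Flow direction (−∇h) has components (+0.002824 E, -0.0006667 N).
Azimuth = atan2(E, N) = atan2(+0.002824, -0.0006667) = 103.3° ≈ 103°.

103°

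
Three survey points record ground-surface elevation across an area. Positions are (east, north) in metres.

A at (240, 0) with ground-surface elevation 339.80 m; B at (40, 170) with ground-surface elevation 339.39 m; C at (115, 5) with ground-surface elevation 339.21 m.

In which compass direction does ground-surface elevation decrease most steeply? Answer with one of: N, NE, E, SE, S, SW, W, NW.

Taking A as reference: B−A = (-200, 170, -0.41); C−A = (-125, 5, -0.59).
Determinant of the coordinate differences = (-200)·5 − (-125)·170 = 20250.
∂z/∂x = [(-0.41)·5 − (-0.59)·170] / 20250 = +0.004852
∂z/∂y = [(-200)·(-0.59) − (-125)·(-0.41)] / 20250 = +0.003296
Steepest decrease is along −∇f = (-0.004852 E, -0.003296 N) → southwest.

SW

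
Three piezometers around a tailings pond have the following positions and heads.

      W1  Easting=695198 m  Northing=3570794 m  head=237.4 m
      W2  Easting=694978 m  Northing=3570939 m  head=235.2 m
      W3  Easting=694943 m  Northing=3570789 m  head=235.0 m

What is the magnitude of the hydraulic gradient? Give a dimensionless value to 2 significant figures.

Differences from W1: to W2 (Δx, Δy, Δh) = (-220, 145, -2.2); to W3 = (-255, -5, -2.4).
Determinant of the coordinate differences = (-220)·(-5) − (-255)·145 = 38075.
∂h/∂x = [(-2.2)·(-5) − (-2.4)·145] / 38075 = +0.009429
∂h/∂y = [(-220)·(-2.4) − (-255)·(-2.2)] / 38075 = -0.0008667
|∇h| = √(0.009429² + -0.0008667²) = 0.009469

0.0095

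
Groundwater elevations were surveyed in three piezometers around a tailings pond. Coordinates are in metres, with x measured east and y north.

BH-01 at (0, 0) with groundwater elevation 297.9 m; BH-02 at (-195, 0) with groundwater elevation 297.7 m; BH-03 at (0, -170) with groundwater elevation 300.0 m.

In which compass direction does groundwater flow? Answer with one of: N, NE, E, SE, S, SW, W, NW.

N

∂h/∂x = (297.7 − 297.9) / (-195 − 0) = +0.001026
∂h/∂y = (300.0 − 297.9) / (-170 − 0) = -0.01235
Flow = −∇h = (-0.001026 east, +0.01235 north), which points north.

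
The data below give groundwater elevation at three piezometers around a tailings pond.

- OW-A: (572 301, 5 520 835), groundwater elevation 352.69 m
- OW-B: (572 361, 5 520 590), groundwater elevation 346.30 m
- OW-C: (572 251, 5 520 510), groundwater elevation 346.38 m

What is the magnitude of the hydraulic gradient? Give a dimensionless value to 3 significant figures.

0.0276

Taking OW-A as reference: OW-B−OW-A = (60, -245, -6.39); OW-C−OW-A = (-50, -325, -6.31).
Determinant of the coordinate differences = 60·(-325) − (-50)·(-245) = -31750.
∂h/∂x = [(-6.39)·(-325) − (-6.31)·(-245)] / -31750 = -0.01672
∂h/∂y = [60·(-6.31) − (-50)·(-6.39)] / -31750 = +0.02199
|∇h| = √(-0.01672² + 0.02199²) = 0.02762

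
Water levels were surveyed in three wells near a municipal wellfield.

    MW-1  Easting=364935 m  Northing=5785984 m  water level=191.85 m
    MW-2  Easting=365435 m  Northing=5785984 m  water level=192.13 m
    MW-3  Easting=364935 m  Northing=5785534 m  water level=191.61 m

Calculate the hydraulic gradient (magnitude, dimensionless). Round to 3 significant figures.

0.000773

∂h/∂x = (192.13 − 191.85) / (365435 − 364935) = +0.0005600
∂h/∂y = (191.61 − 191.85) / (5785534 − 5785984) = +0.0005333
|∇h| = √(0.0005600² + 0.0005333²) = 0.0007733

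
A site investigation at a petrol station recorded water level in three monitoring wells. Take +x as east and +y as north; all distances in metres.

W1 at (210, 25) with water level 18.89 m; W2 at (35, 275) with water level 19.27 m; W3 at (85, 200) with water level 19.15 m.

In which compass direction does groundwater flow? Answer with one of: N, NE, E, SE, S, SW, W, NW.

SW

Differences from W1: to W2 (Δx, Δy, Δh) = (-175, 250, +0.38); to W3 = (-125, 175, +0.26).
Determinant of the coordinate differences = (-175)·175 − (-125)·250 = 625.
∂h/∂x = [(+0.38)·175 − (+0.26)·250] / 625 = +0.002400
∂h/∂y = [(-175)·(+0.26) − (-125)·(+0.38)] / 625 = +0.003200
Flow = −∇h = (-0.002400 east, -0.003200 north), which points southwest.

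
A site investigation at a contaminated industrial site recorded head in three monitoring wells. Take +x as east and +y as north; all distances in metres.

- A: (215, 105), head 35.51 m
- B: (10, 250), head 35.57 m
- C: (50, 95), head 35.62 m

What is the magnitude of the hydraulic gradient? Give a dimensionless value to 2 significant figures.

Taking A as reference: B−A = (-205, 145, +0.06); C−A = (-165, -10, +0.11).
Determinant of the coordinate differences = (-205)·(-10) − (-165)·145 = 25975.
∂h/∂x = [(+0.06)·(-10) − (+0.11)·145] / 25975 = -0.0006372
∂h/∂y = [(-205)·(+0.11) − (-165)·(+0.06)] / 25975 = -0.0004870
|∇h| = √(-0.0006372² + -0.0004870²) = 0.000802

0.00080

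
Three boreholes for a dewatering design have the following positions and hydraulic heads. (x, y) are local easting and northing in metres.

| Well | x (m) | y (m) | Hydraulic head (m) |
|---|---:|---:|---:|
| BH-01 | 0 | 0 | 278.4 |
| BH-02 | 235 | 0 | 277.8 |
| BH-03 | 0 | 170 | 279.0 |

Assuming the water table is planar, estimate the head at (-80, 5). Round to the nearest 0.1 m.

∂h/∂x = (277.8 − 278.4) / (235 − 0) = -0.002553
∂h/∂y = (279.0 − 278.4) / (170 − 0) = +0.003529
h(-80, 5) = 278.4 + (-0.002553)·(-80) + (+0.003529)·(5) = 278.4 +0.204 +0.018 = 278.622 m.

278.6 m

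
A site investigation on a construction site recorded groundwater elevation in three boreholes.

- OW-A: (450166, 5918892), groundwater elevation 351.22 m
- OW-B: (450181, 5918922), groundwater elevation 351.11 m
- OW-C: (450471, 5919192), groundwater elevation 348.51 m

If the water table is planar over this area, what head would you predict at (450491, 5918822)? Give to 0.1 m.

Differences from OW-A: to OW-B (Δx, Δy, Δh) = (15, 30, -0.11); to OW-C = (305, 300, -2.71).
Solve a·Δx + b·Δy = Δh: det = 15·300 − 305·30 = -4650.
∂h/∂x = [(-0.11)·300 − (-2.71)·30] / -4650 = -0.01039
∂h/∂y = [15·(-2.71) − 305·(-0.11)] / -4650 = +0.001527
h(450491, 5918822) = 351.22 + (-0.01039)·(325) + (+0.001527)·(-70) = 351.22 -3.376 -0.107 = 347.737 m.

347.7 m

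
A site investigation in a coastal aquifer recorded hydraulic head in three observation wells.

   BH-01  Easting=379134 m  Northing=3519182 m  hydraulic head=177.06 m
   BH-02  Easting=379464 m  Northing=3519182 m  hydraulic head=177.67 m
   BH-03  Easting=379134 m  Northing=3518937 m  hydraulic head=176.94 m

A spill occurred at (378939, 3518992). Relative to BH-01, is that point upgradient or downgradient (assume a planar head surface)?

downgradient

∂h/∂x = (177.67 − 177.06) / (379464 − 379134) = +0.001848
∂h/∂y = (176.94 − 177.06) / (3518937 − 3519182) = +0.0004898
Head at (378939, 3518992) = 177.06 + (+0.001848)·(-195) + (+0.0004898)·(-190) = 176.61 m.
That is lower than the 177.06 m at BH-01, so the point is downgradient.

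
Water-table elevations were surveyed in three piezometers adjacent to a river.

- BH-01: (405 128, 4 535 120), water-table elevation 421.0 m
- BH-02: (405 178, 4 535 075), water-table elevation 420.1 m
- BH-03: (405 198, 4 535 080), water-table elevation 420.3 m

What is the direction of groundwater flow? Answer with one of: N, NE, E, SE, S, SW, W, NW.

With h = a·x + b·y + c and BH-01 as origin, the differences give:
  50·a + (-45)·b = -0.9
  70·a + (-40)·b = -0.7
Eliminate b (×(-40) and ×(-45), subtract): 1150·a = 4.50 → a = ∂h/∂x = +0.003913
Back-substitute: b = ∂h/∂y = +0.02435.
Flow = −∇h = (-0.003913 east, -0.02435 north), which points south.

S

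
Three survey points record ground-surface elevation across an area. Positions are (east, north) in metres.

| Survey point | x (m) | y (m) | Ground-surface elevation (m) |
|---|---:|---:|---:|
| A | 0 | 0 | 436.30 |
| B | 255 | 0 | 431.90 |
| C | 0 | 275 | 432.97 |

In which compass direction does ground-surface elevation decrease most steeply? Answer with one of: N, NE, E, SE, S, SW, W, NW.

∂z/∂x = (431.90 − 436.30) / (255 − 0) = -0.01725
∂z/∂y = (432.97 − 436.30) / (275 − 0) = -0.01211
Steepest decrease is along −∇f = (+0.01725 E, +0.01211 N) → northeast.

NE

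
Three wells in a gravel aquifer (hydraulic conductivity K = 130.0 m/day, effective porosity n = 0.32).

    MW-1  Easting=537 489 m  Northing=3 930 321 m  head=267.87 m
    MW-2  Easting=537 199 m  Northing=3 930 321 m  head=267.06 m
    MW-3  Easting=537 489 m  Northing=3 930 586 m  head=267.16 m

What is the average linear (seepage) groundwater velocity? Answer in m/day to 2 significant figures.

1.6 m/day

∂h/∂x = (267.06 − 267.87) / (537199 − 537489) = +0.002793
∂h/∂y = (267.16 − 267.87) / (3930586 − 3930321) = -0.002679
|∇h| = √(0.002793² + -0.002679²) = 0.00387
Seepage velocity v = K·i/n = 130.0 × 0.00387 / 0.32 = 1.572 m/day.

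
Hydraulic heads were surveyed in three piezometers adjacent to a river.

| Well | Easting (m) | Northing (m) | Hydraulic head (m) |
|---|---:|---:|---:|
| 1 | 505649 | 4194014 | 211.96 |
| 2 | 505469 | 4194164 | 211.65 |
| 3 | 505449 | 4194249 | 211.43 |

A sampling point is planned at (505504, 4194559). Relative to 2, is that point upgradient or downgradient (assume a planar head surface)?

Three-point gradient (reference 1): Δ to 2 = (-180, 150, -0.31), Δ to 3 = (-200, 235, -0.53).
∂h/∂x = -0.0005407, ∂h/∂y = -0.002715 (det = -12300).
Head at (505504, 4194559) = 211.96 + (-0.0005407)·(-145) + (-0.002715)·(545) = 210.56 m.
That is lower than the 211.65 m at 2, so the point is downgradient.

downgradient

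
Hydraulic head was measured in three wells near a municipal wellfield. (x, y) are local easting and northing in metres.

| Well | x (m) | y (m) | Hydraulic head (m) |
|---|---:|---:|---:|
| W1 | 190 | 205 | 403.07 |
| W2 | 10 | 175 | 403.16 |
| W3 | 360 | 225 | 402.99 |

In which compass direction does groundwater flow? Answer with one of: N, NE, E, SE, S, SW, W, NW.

NE

Differences from W1: to W2 (Δx, Δy, Δh) = (-180, -30, +0.09); to W3 = (170, 20, -0.08).
Solve a·Δx + b·Δy = Δh: det = (-180)·20 − 170·(-30) = 1500.
∂h/∂x = [(+0.09)·20 − (-0.08)·(-30)] / 1500 = -0.0004000
∂h/∂y = [(-180)·(-0.08) − 170·(+0.09)] / 1500 = -0.0006000
Flow = −∇h = (+0.0004000 east, +0.0006000 north), which points northeast.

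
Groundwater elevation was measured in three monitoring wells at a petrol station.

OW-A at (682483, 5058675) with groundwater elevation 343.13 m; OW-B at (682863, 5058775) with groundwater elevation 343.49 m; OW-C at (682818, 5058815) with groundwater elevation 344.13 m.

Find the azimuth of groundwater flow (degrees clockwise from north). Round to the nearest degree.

Differences from OW-A: to OW-B (Δx, Δy, Δh) = (380, 100, +0.36); to OW-C = (335, 140, +1.00).
Determinant of the coordinate differences = 380·140 − 335·100 = 19700.
∂h/∂x = [(+0.36)·140 − (+1.00)·100] / 19700 = -0.002518
∂h/∂y = [380·(+1.00) − 335·(+0.36)] / 19700 = +0.01317
Flow direction (−∇h) has components (+0.002518 E, -0.01317 N).
Azimuth = atan2(E, N) = atan2(+0.002518, -0.01317) = 169.2° ≈ 169°.

169°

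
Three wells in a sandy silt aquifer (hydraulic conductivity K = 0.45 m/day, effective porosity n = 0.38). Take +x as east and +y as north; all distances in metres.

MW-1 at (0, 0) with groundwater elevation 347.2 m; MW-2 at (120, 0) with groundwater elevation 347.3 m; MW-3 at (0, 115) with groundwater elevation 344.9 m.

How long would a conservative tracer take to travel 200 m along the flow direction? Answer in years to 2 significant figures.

23 years

∂h/∂x = (347.3 − 347.2) / (120 − 0) = +0.0008333
∂h/∂y = (344.9 − 347.2) / (115 − 0) = -0.02000
|∇h| = √(0.0008333² + -0.02000²) = 0.02002
Seepage velocity v = K·i/n = 0.45 × 0.02002 / 0.38 = 0.02371 m/day.
t = 200 / 0.02371 = 8435 days = 23.1 years.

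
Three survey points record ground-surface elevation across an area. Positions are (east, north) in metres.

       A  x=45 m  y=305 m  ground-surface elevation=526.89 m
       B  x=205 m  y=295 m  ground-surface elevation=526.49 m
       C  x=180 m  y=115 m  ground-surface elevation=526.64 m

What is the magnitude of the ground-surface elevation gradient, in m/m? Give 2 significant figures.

0.0026 m/m

Taking A as reference: B−A = (160, -10, -0.40); C−A = (135, -190, -0.25).
Determinant of the coordinate differences = 160·(-190) − 135·(-10) = -29050.
∂z/∂x = [(-0.40)·(-190) − (-0.25)·(-10)] / -29050 = -0.002530
∂z/∂y = [160·(-0.25) − 135·(-0.40)] / -29050 = -0.0004819
|∇f| = √(-0.002530² + -0.0004819²) = 0.002575 m/m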